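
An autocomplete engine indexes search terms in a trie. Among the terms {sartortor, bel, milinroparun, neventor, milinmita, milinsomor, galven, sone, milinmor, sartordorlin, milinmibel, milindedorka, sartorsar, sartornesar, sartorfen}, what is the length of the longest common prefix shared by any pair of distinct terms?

Equivalently: take the maximum, over all pairs, of their longest common prefix length.
"milinmibel" and "milinmita" agree on "milinmi" (7 characters) before diverging; nothing deeper is shared.
Longest shared-prefix length: 7

7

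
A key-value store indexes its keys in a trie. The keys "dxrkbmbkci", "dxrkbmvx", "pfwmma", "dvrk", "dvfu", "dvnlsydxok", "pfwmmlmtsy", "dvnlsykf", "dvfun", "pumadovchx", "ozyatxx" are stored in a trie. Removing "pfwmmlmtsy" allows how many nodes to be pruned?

5

A node on "pfwmmlmtsy"'s path can go only if nothing else ends at it or branches off below it.
The suffix "lmtsy" (5 nodes) is used only by "pfwmmlmtsy"; the node for "pfwmm" still has the child "a", so pruning stops there.
Nodes removed: 5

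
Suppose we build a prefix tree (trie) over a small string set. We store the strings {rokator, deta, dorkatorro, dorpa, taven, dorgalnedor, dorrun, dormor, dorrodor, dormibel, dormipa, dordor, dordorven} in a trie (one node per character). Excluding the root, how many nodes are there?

57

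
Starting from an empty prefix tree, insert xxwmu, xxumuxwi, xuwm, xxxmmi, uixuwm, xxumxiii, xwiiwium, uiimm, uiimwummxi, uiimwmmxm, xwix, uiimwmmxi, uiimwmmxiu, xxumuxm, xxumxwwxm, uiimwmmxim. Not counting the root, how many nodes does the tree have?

For each word, the new-node count is its length minus the longest prefix already in the trie:
  "xxwmu" → 5 new (x, x, w, m, u)
  "xxumuxwi" → prefix "xx" already present; 6 new (u, m, u, x, w, i)
  "xuwm" → prefix "x" already present; 3 new (u, w, m)
  "xxxmmi" → prefix "xx" already present; 4 new (x, m, m, i)
  "uixuwm" → 6 new (u, i, x, u, w, m)
  "xxumxiii" → prefix "xxum" already present; 4 new (x, i, i, i)
  "xwiiwium" → prefix "x" already present; 7 new (w, i, i, w, i, u, m)
  "uiimm" → prefix "ui" already present; 3 new (i, m, m)
  "uiimwummxi" → prefix "uiim" already present; 6 new (w, u, m, m, x, i)
  "uiimwmmxm" → prefix "uiimw" already present; 4 new (m, m, x, m)
  "xwix" → prefix "xwi" already present; 1 new (x)
  "uiimwmmxi" → prefix "uiimwmmx" already present; 1 new (i)
  "uiimwmmxiu" → prefix "uiimwmmxi" already present; 1 new (u)
  "xxumuxm" → prefix "xxumux" already present; 1 new (m)
  "xxumxwwxm" → prefix "xxumx" already present; 4 new (w, w, x, m)
  "uiimwmmxim" → prefix "uiimwmmxi" already present; 1 new (m)
Total nodes = 5 + 6 + 3 + 4 + 6 + 4 + 7 + 3 + 6 + 4 + 1 + 1 + 1 + 1 + 4 + 1 = 57

57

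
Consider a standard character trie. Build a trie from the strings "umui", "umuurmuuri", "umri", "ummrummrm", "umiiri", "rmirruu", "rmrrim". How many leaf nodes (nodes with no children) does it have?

7

Leaves are exactly the stored words that no other stored word extends.
Those words: "rmirruu", "rmrrim", "umiiri", "ummrummrm", "umri", "umui", "umuurmuuri"
Leaf count: 7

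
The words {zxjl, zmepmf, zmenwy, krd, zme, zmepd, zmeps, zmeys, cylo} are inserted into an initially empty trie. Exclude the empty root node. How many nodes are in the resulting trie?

Count nodes per top-level branch (shared prefixes stored once):
  'c'-branch (cylo): 4 nodes
  'k'-branch (krd): 3 nodes
  'z'-branch (zme, zmenwy, zmepd, zmepmf, zmeps, zmeys, zxjl): 16 nodes
Sum: 23

23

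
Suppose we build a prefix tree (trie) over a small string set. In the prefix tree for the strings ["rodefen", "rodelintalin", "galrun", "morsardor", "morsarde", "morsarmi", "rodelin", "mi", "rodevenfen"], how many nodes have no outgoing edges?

8

Leaves are exactly the stored words that no other stored word extends.
Those words: "galrun", "mi", "morsarde", "morsardor", "morsarmi", "rodefen", "rodelintalin", "rodevenfen"
Leaf count: 8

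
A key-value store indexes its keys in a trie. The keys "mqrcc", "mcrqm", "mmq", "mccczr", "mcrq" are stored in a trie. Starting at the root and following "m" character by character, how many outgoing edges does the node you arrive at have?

Walk "m" from the root, arriving at one node.
Characters that immediately follow "m" among the stored strings: {c, m, q}.
That node has 3 child edges.

3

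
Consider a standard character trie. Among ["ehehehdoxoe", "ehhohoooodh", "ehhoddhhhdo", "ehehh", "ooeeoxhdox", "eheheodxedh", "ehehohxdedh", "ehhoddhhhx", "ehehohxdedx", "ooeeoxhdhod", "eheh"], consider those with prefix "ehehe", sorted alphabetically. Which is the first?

ehehehdoxoe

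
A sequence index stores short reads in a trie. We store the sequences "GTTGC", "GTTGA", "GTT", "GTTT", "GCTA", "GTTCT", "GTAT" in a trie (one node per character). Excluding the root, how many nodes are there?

14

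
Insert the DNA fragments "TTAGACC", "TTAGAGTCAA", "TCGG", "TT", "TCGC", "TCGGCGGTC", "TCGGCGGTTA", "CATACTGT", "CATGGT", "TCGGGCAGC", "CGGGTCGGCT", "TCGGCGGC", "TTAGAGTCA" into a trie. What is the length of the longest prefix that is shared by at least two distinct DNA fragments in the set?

9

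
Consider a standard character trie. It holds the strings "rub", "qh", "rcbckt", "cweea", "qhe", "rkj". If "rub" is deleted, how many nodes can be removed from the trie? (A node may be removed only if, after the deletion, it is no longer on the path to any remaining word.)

After clearing the end-marker at "rub", prune upward until reaching a node still needed by another word.
The suffix "ub" (2 nodes) is used only by "rub"; the node for "r" still has the child "c", so pruning stops there.
Nodes removed: 2

2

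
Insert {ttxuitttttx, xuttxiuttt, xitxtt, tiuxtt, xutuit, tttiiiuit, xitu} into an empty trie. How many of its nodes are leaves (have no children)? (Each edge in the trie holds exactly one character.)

7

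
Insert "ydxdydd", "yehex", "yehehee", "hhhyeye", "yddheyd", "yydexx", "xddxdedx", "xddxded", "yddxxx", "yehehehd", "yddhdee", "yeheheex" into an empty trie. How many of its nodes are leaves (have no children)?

Leaves are exactly the stored words that no other stored word extends.
Those words: "hhhyeye", "xddxdedx", "yddhdee", "yddheyd", "yddxxx", "ydxdydd", "yeheheex", "yehehehd", "yehex", "yydexx"
Leaf count: 10

10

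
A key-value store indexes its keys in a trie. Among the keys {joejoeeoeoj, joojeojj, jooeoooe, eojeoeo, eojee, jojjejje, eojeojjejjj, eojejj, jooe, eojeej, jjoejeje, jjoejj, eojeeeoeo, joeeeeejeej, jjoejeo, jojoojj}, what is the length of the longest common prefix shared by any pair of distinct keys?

Equivalently: take the maximum, over all pairs, of their longest common prefix length.
e.g. "jjoejeje" and "jjoejeo" share the prefix "jjoeje" of length 6; no pair shares a longer one.
Longest shared-prefix length: 6

6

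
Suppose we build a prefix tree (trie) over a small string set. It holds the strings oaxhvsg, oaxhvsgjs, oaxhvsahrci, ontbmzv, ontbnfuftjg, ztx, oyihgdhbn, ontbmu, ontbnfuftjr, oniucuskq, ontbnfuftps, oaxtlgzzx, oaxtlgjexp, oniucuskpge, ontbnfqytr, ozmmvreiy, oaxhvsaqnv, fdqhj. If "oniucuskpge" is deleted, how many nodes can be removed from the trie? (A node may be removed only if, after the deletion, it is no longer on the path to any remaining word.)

After clearing the end-marker at "oniucuskpge", prune upward until reaching a node still needed by another word.
The suffix "pge" (3 nodes) is used only by "oniucuskpge"; the node for "oniucusk" still has the child "q", so pruning stops there.
Nodes removed: 3

3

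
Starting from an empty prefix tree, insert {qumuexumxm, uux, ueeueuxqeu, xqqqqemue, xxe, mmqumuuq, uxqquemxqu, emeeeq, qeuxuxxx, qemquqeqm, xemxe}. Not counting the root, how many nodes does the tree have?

Trace insertions, counting only characters that open a new branch:
  "qumuexumxm" → 10 new (q, u, m, u, e, x, u, m, x, m)
  "uux" → 3 new (u, u, x)
  "ueeueuxqeu" → prefix "u" already present; 9 new (e, e, u, e, u, x, q, e, u)
  "xqqqqemue" → 9 new (x, q, q, q, q, e, m, u, e)
  "xxe" → prefix "x" already present; 2 new (x, e)
  "mmqumuuq" → 8 new (m, m, q, u, m, u, u, q)
  "uxqquemxqu" → prefix "u" already present; 9 new (x, q, q, u, e, m, x, q, u)
  "emeeeq" → 6 new (e, m, e, e, e, q)
  "qeuxuxxx" → prefix "q" already present; 7 new (e, u, x, u, x, x, x)
  "qemquqeqm" → prefix "qe" already present; 7 new (m, q, u, q, e, q, m)
  "xemxe" → prefix "x" already present; 4 new (e, m, x, e)
Total nodes = 10 + 3 + 9 + 9 + 2 + 8 + 9 + 6 + 7 + 7 + 4 = 74

74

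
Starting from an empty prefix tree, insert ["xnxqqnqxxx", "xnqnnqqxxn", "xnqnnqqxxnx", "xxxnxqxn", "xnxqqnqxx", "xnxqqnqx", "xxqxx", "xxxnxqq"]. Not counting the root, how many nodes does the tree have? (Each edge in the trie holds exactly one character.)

Count nodes per top-level branch (shared prefixes stored once):
  'x'-branch (xnqnnqqxxn, xnqnnqqxxnx, xnxqqnqx, xnxqqnqxx, xnxqqnqxxx, xxqxx, xxxnxqq, xxxnxqxn): 30 nodes
Sum: 30

30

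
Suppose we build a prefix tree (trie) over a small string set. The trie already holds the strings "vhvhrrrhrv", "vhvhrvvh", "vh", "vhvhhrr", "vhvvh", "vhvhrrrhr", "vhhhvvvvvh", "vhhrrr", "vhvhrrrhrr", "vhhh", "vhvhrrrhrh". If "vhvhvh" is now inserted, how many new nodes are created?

The longest prefix of "vhvhvh" already in the trie is "vhvh" (length 4).
Each of the 2 remaining characters creates one node.

2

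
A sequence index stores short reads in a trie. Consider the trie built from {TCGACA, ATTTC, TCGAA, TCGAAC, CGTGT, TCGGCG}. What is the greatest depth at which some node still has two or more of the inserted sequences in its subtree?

Look for the deepest trie node that still has at least two words in its subtree.
"TCGAA" and "TCGAAC" agree on "TCGAA" (5 characters) before diverging; nothing deeper is shared.
Longest shared-prefix length: 5

5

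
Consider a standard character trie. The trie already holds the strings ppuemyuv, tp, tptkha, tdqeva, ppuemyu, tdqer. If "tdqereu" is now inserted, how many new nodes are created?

2

Walking "tdqereu" from the root, the first 5 characters ("tdqer") follow existing edges; "e" is the first miss.
So 7 − 5 = 2 new nodes.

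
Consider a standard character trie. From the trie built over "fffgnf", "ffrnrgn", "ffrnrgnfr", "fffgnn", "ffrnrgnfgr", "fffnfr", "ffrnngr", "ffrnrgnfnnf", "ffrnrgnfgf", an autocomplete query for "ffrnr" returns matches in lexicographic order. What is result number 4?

ffrnrgnfnnf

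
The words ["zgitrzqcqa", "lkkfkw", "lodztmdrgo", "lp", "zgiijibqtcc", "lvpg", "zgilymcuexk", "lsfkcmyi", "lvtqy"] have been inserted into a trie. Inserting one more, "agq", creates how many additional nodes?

No existing word starts with "a", so every character of "agq" needs a new node.
3 − 0 = 3 new nodes.

3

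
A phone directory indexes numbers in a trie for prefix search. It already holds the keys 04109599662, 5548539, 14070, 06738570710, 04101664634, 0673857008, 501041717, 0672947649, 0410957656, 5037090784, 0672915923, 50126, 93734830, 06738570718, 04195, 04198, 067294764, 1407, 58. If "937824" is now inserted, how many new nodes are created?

3

"937" is already a path in the trie; the remaining "824" must be added.
Each of the 3 remaining characters creates one node.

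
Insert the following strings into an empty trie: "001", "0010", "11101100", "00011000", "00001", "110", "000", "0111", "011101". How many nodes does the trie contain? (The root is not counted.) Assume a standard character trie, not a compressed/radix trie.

For each word, the new-node count is its length minus the longest prefix already in the trie:
  "001" → 3 new (0, 0, 1)
  "0010" → prefix "001" already present; 1 new (0)
  "11101100" → 8 new (1, 1, 1, 0, 1, 1, 0, 0)
  "00011000" → prefix "00" already present; 6 new (0, 1, 1, 0, 0, 0)
  "00001" → prefix "000" already present; 2 new (0, 1)
  "110" → prefix "11" already present; 1 new (0)
  "000" → prefix "000" already present; 0 new (none)
  "0111" → prefix "0" already present; 3 new (1, 1, 1)
  "011101" → prefix "0111" already present; 2 new (0, 1)
Total nodes = 3 + 1 + 8 + 6 + 2 + 1 + 0 + 3 + 2 = 26

26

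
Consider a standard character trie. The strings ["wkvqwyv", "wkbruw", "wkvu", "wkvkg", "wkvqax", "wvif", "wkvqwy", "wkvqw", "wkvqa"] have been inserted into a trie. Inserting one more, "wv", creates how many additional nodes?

Every character of "wv" already lies on an existing path (it is a prefix of some stored word).
No new nodes are needed: 0.

0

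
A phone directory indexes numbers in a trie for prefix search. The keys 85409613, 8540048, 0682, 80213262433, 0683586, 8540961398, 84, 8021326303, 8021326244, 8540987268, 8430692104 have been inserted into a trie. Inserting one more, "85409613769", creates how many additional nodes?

"85409613" is already a path in the trie; the remaining "769" must be added.
So 11 − 8 = 3 new nodes.

3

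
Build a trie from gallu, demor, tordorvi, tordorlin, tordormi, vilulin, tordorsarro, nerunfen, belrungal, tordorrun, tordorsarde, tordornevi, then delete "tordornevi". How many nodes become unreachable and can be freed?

Walk "tordornevi" from the leaf back toward the root, removing each node that no remaining word uses.
The suffix "nevi" (4 nodes) is used only by "tordornevi"; the node for "tordor" still has the child "v", so pruning stops there.
Nodes removed: 4

4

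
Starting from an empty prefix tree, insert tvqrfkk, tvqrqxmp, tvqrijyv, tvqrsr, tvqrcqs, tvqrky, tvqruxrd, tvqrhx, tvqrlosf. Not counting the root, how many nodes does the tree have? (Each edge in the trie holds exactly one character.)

Insert word by word; a character creates a node only if that edge doesn't already exist:
  "tvqrfkk" → 7 new (t, v, q, r, f, k, k)
  "tvqrqxmp" → prefix "tvqr" already present; 4 new (q, x, m, p)
  "tvqrijyv" → prefix "tvqr" already present; 4 new (i, j, y, v)
  "tvqrsr" → prefix "tvqr" already present; 2 new (s, r)
  "tvqrcqs" → prefix "tvqr" already present; 3 new (c, q, s)
  "tvqrky" → prefix "tvqr" already present; 2 new (k, y)
  "tvqruxrd" → prefix "tvqr" already present; 4 new (u, x, r, d)
  "tvqrhx" → prefix "tvqr" already present; 2 new (h, x)
  "tvqrlosf" → prefix "tvqr" already present; 4 new (l, o, s, f)
Total nodes = 7 + 4 + 4 + 2 + 3 + 2 + 4 + 2 + 4 = 32

32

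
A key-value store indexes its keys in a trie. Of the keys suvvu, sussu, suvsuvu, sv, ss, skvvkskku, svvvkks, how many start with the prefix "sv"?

Filter for entries beginning with "sv":
Words under "sv": sv, svvvkks
Count: 2

2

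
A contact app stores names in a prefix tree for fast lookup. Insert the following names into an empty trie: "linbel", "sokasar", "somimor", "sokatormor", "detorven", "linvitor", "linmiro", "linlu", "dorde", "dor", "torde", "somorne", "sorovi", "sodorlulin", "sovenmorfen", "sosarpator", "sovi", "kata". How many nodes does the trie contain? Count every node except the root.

Insert word by word; a character creates a node only if that edge doesn't already exist:
  "linbel" → 6 new (l, i, n, b, e, l)
  "sokasar" → 7 new (s, o, k, a, s, a, r)
  "somimor" → prefix "so" already present; 5 new (m, i, m, o, r)
  "sokatormor" → prefix "soka" already present; 6 new (t, o, r, m, o, r)
  "detorven" → 8 new (d, e, t, o, r, v, e, n)
  "linvitor" → prefix "lin" already present; 5 new (v, i, t, o, r)
  "linmiro" → prefix "lin" already present; 4 new (m, i, r, o)
  "linlu" → prefix "lin" already present; 2 new (l, u)
  "dorde" → prefix "d" already present; 4 new (o, r, d, e)
  "dor" → prefix "dor" already present; 0 new (none)
  "torde" → 5 new (t, o, r, d, e)
  "somorne" → prefix "som" already present; 4 new (o, r, n, e)
  "sorovi" → prefix "so" already present; 4 new (r, o, v, i)
  "sodorlulin" → prefix "so" already present; 8 new (d, o, r, l, u, l, i, n)
  "sovenmorfen" → prefix "so" already present; 9 new (v, e, n, m, o, r, f, e, n)
  "sosarpator" → prefix "so" already present; 8 new (s, a, r, p, a, t, o, r)
  "sovi" → prefix "sov" already present; 1 new (i)
  "kata" → 4 new (k, a, t, a)
Total nodes = 6 + 7 + 5 + 6 + 8 + 5 + 4 + 2 + 4 + 0 + 5 + 4 + 4 + 8 + 9 + 8 + 1 + 4 = 90

90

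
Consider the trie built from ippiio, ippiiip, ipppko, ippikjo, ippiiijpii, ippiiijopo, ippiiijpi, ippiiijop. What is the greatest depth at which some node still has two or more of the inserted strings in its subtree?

9

Look for the deepest trie node that still has at least two words in its subtree.
e.g. "ippiiijop" and "ippiiijopo" share the prefix "ippiiijop" of length 9; no pair shares a longer one.
Longest shared-prefix length: 9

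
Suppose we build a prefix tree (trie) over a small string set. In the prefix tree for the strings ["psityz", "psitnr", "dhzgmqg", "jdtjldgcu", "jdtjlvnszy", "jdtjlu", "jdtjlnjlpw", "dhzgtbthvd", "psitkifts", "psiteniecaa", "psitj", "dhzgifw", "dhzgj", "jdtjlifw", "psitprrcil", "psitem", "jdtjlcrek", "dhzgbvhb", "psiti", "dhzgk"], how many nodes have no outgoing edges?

Leaves are exactly the stored words that no other stored word extends.
Those words: "dhzgbvhb", "dhzgifw", "dhzgj", "dhzgk", "dhzgmqg", "dhzgtbthvd", "jdtjlcrek", "jdtjldgcu", "jdtjlifw", "jdtjlnjlpw", "jdtjlu", "jdtjlvnszy", "psitem", "psiteniecaa", "psiti", "psitj", "psitkifts", "psitnr", "psitprrcil", "psityz"
Leaf count: 20

20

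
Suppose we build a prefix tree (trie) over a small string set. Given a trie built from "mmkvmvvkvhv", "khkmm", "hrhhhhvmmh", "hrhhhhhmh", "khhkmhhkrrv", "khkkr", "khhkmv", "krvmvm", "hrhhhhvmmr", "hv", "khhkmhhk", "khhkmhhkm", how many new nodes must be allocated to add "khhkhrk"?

3

The longest prefix of "khhkhrk" already in the trie is "khhk" (length 4).
So 7 − 4 = 3 new nodes.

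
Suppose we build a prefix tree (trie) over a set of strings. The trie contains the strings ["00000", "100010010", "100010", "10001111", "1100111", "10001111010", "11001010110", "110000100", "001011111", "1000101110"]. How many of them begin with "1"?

Filter for entries beginning with "1":
Matches: "100010", "100010010", "1000101110", "10001111", "10001111010", "110000100", "11001010110", "1100111"
Count: 8

8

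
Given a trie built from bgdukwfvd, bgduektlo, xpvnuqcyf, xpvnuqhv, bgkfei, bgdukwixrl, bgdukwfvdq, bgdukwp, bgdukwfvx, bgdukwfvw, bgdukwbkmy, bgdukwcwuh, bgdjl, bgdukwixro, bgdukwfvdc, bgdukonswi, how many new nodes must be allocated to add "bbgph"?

4

The longest prefix of "bbgph" already in the trie is "b" (length 1).
New nodes needed: |"bbgph"| − 1 = 5 − 1 = 4.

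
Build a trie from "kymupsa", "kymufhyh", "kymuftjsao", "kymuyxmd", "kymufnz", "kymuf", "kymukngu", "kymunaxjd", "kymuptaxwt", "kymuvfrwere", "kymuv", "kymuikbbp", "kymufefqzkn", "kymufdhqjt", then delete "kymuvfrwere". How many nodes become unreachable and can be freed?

6

After clearing the end-marker at "kymuvfrwere", prune upward until reaching a node still needed by another word.
The suffix "frwere" (6 nodes) is used only by "kymuvfrwere"; "kymuv" is itself a stored word, so pruning stops there.
Nodes removed: 6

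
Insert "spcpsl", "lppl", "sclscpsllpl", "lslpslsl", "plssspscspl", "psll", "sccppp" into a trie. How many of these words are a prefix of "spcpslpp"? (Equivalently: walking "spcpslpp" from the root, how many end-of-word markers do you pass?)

1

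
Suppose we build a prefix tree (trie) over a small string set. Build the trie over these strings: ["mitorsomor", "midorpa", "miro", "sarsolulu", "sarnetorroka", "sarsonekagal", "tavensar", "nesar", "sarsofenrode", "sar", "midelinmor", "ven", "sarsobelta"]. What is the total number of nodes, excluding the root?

77

Insert word by word; a character creates a node only if that edge doesn't already exist:
  "mitorsomor" → 10 new (m, i, t, o, r, s, o, m, o, r)
  "midorpa" → prefix "mi" already present; 5 new (d, o, r, p, a)
  "miro" → prefix "mi" already present; 2 new (r, o)
  "sarsolulu" → 9 new (s, a, r, s, o, l, u, l, u)
  "sarnetorroka" → prefix "sar" already present; 9 new (n, e, t, o, r, r, o, k, a)
  "sarsonekagal" → prefix "sarso" already present; 7 new (n, e, k, a, g, a, l)
  "tavensar" → 8 new (t, a, v, e, n, s, a, r)
  "nesar" → 5 new (n, e, s, a, r)
  "sarsofenrode" → prefix "sarso" already present; 7 new (f, e, n, r, o, d, e)
  "sar" → prefix "sar" already present; 0 new (none)
  "midelinmor" → prefix "mid" already present; 7 new (e, l, i, n, m, o, r)
  "ven" → 3 new (v, e, n)
  "sarsobelta" → prefix "sarso" already present; 5 new (b, e, l, t, a)
Total nodes = 10 + 5 + 2 + 9 + 9 + 7 + 8 + 5 + 7 + 0 + 7 + 3 + 5 = 77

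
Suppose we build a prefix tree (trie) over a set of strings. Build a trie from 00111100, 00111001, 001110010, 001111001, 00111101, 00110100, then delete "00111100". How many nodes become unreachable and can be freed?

After clearing the end-marker at "00111100", prune upward until reaching a node still needed by another word.
Every node on "00111100" is still needed (e.g. by "001111001"), so nothing is freed.
Nodes removed: 0

0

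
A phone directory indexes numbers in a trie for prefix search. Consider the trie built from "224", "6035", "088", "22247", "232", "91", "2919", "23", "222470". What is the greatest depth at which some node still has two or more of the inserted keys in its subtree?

5

The deepest shared node is where two words last agree before diverging.
"22247" and "222470" agree on "22247" (5 characters) before diverging; nothing deeper is shared.
Longest shared-prefix length: 5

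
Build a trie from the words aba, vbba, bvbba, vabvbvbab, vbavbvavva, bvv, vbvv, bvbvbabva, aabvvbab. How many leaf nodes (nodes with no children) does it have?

Leaves are exactly the stored words that no other stored word extends.
Those words: "aabvvbab", "aba", "bvbba", "bvbvbabva", "bvv", "vabvbvbab", "vbavbvavva", "vbba", "vbvv"
Leaf count: 9

9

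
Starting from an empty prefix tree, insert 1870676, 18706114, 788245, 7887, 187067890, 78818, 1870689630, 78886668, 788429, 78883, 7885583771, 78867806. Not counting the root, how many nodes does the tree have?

48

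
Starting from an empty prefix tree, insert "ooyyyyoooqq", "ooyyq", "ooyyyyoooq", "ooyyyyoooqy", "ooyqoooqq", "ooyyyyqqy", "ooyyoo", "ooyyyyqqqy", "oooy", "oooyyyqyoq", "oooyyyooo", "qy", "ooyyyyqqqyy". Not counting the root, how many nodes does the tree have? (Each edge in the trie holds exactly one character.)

Count nodes per top-level branch (shared prefixes stored once):
  'o'-branch (oooy, oooyyyooo, oooyyyqyoq, ooyqoooqq, ooyyoo, ooyyq, ooyyyyoooq, ooyyyyoooqq, ooyyyyoooqy, ooyyyyqqqy, ooyyyyqqqyy, ooyyyyqqy): 38 nodes
  'q'-branch (qy): 2 nodes
Sum: 40

40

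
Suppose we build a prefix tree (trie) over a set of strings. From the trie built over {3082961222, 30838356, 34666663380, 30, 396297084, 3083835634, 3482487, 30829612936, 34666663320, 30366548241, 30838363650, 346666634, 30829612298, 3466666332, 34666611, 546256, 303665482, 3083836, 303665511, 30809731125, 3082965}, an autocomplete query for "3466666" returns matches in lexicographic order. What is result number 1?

3466666332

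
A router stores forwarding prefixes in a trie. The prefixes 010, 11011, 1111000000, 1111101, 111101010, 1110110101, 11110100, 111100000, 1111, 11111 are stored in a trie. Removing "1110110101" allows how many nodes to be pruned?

After clearing the end-marker at "1110110101", prune upward until reaching a node still needed by another word.
The suffix "0110101" (7 nodes) is used only by "1110110101"; the node for "111" still has the child "1", so pruning stops there.
Nodes removed: 7

7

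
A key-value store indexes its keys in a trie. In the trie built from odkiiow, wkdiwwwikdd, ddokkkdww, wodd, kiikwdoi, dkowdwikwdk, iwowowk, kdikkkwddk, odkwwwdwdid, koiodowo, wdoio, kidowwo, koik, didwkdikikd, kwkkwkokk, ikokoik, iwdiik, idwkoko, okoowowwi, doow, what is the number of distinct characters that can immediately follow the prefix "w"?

Follow the path "w" to its node, then look at its outgoing edges.
Characters that immediately follow "w" among the stored strings: {d, k, o}.
That node has 3 child edges.

3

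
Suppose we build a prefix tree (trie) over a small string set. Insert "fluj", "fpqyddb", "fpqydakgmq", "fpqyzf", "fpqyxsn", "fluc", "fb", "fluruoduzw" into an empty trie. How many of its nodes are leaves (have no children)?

8

Leaves are exactly the stored words that no other stored word extends.
Those words: "fb", "fluc", "fluj", "fluruoduzw", "fpqydakgmq", "fpqyddb", "fpqyxsn", "fpqyzf"
Leaf count: 8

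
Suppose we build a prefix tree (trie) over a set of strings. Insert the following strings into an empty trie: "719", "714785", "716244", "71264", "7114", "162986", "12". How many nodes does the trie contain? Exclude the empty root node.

23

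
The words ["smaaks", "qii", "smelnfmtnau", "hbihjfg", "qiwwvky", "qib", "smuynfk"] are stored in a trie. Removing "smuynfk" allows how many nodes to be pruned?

5

After clearing the end-marker at "smuynfk", prune upward until reaching a node still needed by another word.
The suffix "uynfk" (5 nodes) is used only by "smuynfk"; the node for "sm" still has the child "a", so pruning stops there.
Nodes removed: 5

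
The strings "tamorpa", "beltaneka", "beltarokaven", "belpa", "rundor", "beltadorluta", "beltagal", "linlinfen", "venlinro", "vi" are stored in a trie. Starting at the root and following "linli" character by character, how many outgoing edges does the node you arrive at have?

1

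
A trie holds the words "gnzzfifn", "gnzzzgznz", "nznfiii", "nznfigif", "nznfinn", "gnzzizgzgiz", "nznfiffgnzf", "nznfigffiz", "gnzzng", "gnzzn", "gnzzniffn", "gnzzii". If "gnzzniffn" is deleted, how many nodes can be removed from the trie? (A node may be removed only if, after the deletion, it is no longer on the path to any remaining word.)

A node on "gnzzniffn"'s path can go only if nothing else ends at it or branches off below it.
The suffix "iffn" (4 nodes) is used only by "gnzzniffn"; the node for "gnzzn" still has the child "g", so pruning stops there.
Nodes removed: 4

4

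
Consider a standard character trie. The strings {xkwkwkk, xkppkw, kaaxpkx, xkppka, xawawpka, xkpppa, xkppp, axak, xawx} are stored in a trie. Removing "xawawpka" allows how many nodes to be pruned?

Walk "xawawpka" from the leaf back toward the root, removing each node that no remaining word uses.
The suffix "awpka" (5 nodes) is used only by "xawawpka"; the node for "xaw" still has the child "x", so pruning stops there.
Nodes removed: 5

5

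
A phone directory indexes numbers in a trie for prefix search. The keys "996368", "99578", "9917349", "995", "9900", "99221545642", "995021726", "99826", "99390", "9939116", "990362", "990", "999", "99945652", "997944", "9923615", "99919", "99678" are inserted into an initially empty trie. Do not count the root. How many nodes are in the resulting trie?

Count nodes per top-level branch (shared prefixes stored once):
  '9'-branch (990, 9900, 990362, 9917349, 99221545642, 9923615, 99390, 9939116, 995, 995021726, 99578, 996368, 99678, 997944, 99826, 999, 99919, 99945652): 61 nodes
Sum: 61

61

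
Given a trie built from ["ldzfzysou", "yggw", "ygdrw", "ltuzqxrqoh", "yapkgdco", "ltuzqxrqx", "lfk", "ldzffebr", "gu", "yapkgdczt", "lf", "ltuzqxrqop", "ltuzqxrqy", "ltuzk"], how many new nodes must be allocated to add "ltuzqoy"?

2

Walking "ltuzqoy" from the root, the first 5 characters ("ltuzq") follow existing edges; "o" is the first miss.
So 7 − 5 = 2 new nodes.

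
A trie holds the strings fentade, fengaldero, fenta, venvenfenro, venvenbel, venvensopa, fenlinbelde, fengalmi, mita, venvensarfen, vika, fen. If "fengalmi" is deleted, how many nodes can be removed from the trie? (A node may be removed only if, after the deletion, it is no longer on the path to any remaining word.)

2

Walk "fengalmi" from the leaf back toward the root, removing each node that no remaining word uses.
The suffix "mi" (2 nodes) is used only by "fengalmi"; the node for "fengal" still has the child "d", so pruning stops there.
Nodes removed: 2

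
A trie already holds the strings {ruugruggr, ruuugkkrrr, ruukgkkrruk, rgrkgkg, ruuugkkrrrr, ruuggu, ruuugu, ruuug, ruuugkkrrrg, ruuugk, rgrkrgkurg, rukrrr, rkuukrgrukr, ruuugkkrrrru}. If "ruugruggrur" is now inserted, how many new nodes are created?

2

The longest prefix of "ruugruggrur" already in the trie is "ruugruggr" (length 9).
So 11 − 9 = 2 new nodes.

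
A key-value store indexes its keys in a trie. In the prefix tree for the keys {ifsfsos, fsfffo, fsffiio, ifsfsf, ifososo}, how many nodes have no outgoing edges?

Leaves are exactly the stored words that no other stored word extends.
Those words: "fsfffo", "fsffiio", "ifososo", "ifsfsf", "ifsfsos"
Leaf count: 5

5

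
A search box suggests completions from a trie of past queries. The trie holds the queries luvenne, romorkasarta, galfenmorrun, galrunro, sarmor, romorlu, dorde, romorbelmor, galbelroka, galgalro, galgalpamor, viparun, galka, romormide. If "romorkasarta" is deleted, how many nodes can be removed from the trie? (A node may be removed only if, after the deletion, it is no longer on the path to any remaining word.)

After clearing the end-marker at "romorkasarta", prune upward until reaching a node still needed by another word.
The suffix "kasarta" (7 nodes) is used only by "romorkasarta"; the node for "romor" still has the child "l", so pruning stops there.
Nodes removed: 7

7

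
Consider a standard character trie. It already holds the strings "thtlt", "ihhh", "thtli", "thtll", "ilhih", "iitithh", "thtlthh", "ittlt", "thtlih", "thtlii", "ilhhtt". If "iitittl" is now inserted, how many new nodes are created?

"iitit" is already a path in the trie; the remaining "tl" must be added.
New nodes needed: |"iitittl"| − 5 = 7 − 5 = 2.

2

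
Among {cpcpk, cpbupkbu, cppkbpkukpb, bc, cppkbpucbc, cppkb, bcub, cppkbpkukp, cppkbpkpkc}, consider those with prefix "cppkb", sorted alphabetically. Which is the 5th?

cppkbpucbc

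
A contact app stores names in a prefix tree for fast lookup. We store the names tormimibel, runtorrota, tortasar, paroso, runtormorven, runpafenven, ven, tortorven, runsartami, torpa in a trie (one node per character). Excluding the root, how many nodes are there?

For each word, the new-node count is its length minus the longest prefix already in the trie:
  "tormimibel" → 10 new (t, o, r, m, i, m, i, b, e, l)
  "runtorrota" → 10 new (r, u, n, t, o, r, r, o, t, a)
  "tortasar" → prefix "tor" already present; 5 new (t, a, s, a, r)
  "paroso" → 6 new (p, a, r, o, s, o)
  "runtormorven" → prefix "runtor" already present; 6 new (m, o, r, v, e, n)
  "runpafenven" → prefix "run" already present; 8 new (p, a, f, e, n, v, e, n)
  "ven" → 3 new (v, e, n)
  "tortorven" → prefix "tort" already present; 5 new (o, r, v, e, n)
  "runsartami" → prefix "run" already present; 7 new (s, a, r, t, a, m, i)
  "torpa" → prefix "tor" already present; 2 new (p, a)
Total nodes = 10 + 10 + 5 + 6 + 6 + 8 + 3 + 5 + 7 + 2 = 62

62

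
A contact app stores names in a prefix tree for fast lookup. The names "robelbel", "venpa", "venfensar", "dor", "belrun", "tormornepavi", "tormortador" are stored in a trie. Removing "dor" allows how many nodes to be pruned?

Walk "dor" from the leaf back toward the root, removing each node that no remaining word uses.
No other word shares any prefix with "dor", so all 3 of its nodes go.
Nodes removed: 3

3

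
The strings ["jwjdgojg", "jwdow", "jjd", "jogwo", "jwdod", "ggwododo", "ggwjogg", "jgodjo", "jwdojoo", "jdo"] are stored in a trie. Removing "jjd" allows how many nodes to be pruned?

2

After clearing the end-marker at "jjd", prune upward until reaching a node still needed by another word.
The suffix "jd" (2 nodes) is used only by "jjd"; the node for "j" still has the child "w", so pruning stops there.
Nodes removed: 2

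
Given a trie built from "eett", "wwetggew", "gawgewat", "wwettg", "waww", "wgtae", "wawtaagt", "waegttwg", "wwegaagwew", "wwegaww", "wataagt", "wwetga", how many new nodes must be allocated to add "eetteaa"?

3

Walking "eetteaa" from the root, the first 4 characters ("eett") follow existing edges; "e" is the first miss.
Each of the 3 remaining characters creates one node.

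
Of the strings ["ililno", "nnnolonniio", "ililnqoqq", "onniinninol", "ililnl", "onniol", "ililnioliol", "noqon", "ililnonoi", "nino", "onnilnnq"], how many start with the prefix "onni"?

Traverse to the node for "onni", then collect every word in that subtree.
Words under "onni": onniinninol, onnilnnq, onniol
Count: 3

3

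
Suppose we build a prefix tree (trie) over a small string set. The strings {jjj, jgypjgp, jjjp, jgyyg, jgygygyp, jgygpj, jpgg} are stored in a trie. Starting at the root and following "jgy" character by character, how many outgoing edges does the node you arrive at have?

3

The children of the "jgy" node are the distinct next characters among strings starting with "jgy".
Distinct next characters after "jgy": g, p, y.
That node has 3 child edges.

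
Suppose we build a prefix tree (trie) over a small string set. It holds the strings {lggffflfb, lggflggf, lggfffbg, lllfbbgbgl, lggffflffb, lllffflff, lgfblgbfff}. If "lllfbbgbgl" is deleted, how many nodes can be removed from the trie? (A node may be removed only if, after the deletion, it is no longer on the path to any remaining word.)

A node on "lllfbbgbgl"'s path can go only if nothing else ends at it or branches off below it.
The suffix "bbgbgl" (6 nodes) is used only by "lllfbbgbgl"; the node for "lllf" still has the child "f", so pruning stops there.
Nodes removed: 6

6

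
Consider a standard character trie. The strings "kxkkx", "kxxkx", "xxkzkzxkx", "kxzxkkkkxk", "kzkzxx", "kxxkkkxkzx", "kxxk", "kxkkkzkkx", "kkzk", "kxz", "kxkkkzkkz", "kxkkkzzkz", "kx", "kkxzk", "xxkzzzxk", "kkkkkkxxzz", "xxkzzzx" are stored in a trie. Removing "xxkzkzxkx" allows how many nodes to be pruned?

After clearing the end-marker at "xxkzkzxkx", prune upward until reaching a node still needed by another word.
The suffix "kzxkx" (5 nodes) is used only by "xxkzkzxkx"; the node for "xxkz" still has the child "z", so pruning stops there.
Nodes removed: 5

5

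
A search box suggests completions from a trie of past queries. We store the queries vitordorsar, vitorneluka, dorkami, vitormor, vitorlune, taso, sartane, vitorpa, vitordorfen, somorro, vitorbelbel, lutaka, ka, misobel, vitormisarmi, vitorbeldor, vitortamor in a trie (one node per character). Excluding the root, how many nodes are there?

88

Trace insertions, counting only characters that open a new branch:
  "vitordorsar" → 11 new (v, i, t, o, r, d, o, r, s, a, r)
  "vitorneluka" → prefix "vitor" already present; 6 new (n, e, l, u, k, a)
  "dorkami" → 7 new (d, o, r, k, a, m, i)
  "vitormor" → prefix "vitor" already present; 3 new (m, o, r)
  "vitorlune" → prefix "vitor" already present; 4 new (l, u, n, e)
  "taso" → 4 new (t, a, s, o)
  "sartane" → 7 new (s, a, r, t, a, n, e)
  "vitorpa" → prefix "vitor" already present; 2 new (p, a)
  "vitordorfen" → prefix "vitordor" already present; 3 new (f, e, n)
  "somorro" → prefix "s" already present; 6 new (o, m, o, r, r, o)
  "vitorbelbel" → prefix "vitor" already present; 6 new (b, e, l, b, e, l)
  "lutaka" → 6 new (l, u, t, a, k, a)
  "ka" → 2 new (k, a)
  "misobel" → 7 new (m, i, s, o, b, e, l)
  "vitormisarmi" → prefix "vitorm" already present; 6 new (i, s, a, r, m, i)
  "vitorbeldor" → prefix "vitorbel" already present; 3 new (d, o, r)
  "vitortamor" → prefix "vitor" already present; 5 new (t, a, m, o, r)
Total nodes = 11 + 6 + 7 + 3 + 4 + 4 + 7 + 2 + 3 + 6 + 6 + 6 + 2 + 7 + 6 + 3 + 5 = 88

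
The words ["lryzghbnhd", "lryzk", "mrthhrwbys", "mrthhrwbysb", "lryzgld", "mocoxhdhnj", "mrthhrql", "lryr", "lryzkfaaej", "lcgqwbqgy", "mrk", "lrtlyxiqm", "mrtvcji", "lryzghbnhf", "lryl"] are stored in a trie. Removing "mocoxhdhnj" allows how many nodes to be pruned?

9

Walk "mocoxhdhnj" from the leaf back toward the root, removing each node that no remaining word uses.
The suffix "ocoxhdhnj" (9 nodes) is used only by "mocoxhdhnj"; the node for "m" still has the child "r", so pruning stops there.
Nodes removed: 9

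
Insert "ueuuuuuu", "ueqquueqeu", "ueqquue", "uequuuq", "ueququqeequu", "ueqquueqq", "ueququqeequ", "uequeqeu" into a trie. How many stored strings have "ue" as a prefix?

8

Walk to "ue"; the words in its subtree are exactly those with that prefix.
Words under "ue": ueqquue, ueqquueqeu, ueqquueqq, uequeqeu, ueququqeequ, ueququqeequu, uequuuq, ueuuuuuu
Count: 8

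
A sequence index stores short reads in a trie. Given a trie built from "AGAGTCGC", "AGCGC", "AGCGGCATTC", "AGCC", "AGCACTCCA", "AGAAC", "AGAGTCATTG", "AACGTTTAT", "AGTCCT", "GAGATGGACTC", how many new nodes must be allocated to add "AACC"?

"AAC" is already a path in the trie; the remaining "C" must be added.
New nodes needed: |"AACC"| − 3 = 4 − 3 = 1.

1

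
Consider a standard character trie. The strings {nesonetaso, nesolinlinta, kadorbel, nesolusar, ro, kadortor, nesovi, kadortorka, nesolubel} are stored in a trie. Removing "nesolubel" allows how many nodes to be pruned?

After clearing the end-marker at "nesolubel", prune upward until reaching a node still needed by another word.
The suffix "bel" (3 nodes) is used only by "nesolubel"; the node for "nesolu" still has the child "s", so pruning stops there.
Nodes removed: 3

3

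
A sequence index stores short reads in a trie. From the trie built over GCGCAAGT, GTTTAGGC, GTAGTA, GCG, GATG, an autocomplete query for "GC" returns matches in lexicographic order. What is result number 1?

GCG

Filter for "GC…" and sort: "GCG", "GCGCAAGT"
Position 1: GCG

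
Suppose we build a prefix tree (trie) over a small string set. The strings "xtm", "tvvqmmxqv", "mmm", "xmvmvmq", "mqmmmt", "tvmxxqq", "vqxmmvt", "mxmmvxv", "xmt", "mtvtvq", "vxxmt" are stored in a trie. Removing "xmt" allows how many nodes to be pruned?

1

After clearing the end-marker at "xmt", prune upward until reaching a node still needed by another word.
The suffix "t" (1 node) is used only by "xmt"; the node for "xm" still has the child "v", so pruning stops there.
Nodes removed: 1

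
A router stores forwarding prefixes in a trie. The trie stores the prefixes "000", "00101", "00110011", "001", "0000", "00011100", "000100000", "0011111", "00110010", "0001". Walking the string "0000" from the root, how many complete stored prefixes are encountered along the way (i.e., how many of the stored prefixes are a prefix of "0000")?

Traverse "0000" character by character; count nodes along the way that are marked as word ends.
Prefixes of the query that are stored words: "000", "0000"
Count: 2

2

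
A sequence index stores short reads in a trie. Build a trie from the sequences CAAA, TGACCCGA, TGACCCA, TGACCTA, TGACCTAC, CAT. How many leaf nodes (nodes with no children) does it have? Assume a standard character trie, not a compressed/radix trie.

5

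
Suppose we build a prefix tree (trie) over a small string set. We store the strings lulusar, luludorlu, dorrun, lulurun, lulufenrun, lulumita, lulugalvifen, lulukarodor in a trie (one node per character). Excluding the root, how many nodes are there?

Trace insertions, counting only characters that open a new branch:
  "lulusar" → 7 new (l, u, l, u, s, a, r)
  "luludorlu" → prefix "lulu" already present; 5 new (d, o, r, l, u)
  "dorrun" → 6 new (d, o, r, r, u, n)
  "lulurun" → prefix "lulu" already present; 3 new (r, u, n)
  "lulufenrun" → prefix "lulu" already present; 6 new (f, e, n, r, u, n)
  "lulumita" → prefix "lulu" already present; 4 new (m, i, t, a)
  "lulugalvifen" → prefix "lulu" already present; 8 new (g, a, l, v, i, f, e, n)
  "lulukarodor" → prefix "lulu" already present; 7 new (k, a, r, o, d, o, r)
Total nodes = 7 + 5 + 6 + 3 + 6 + 4 + 8 + 7 = 46

46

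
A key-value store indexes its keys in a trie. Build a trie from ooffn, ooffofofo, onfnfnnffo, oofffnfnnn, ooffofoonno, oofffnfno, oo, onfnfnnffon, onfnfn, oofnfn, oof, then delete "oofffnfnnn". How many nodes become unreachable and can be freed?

2

Walk "oofffnfnnn" from the leaf back toward the root, removing each node that no remaining word uses.
The suffix "nn" (2 nodes) is used only by "oofffnfnnn"; the node for "oofffnfn" still has the child "o", so pruning stops there.
Nodes removed: 2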